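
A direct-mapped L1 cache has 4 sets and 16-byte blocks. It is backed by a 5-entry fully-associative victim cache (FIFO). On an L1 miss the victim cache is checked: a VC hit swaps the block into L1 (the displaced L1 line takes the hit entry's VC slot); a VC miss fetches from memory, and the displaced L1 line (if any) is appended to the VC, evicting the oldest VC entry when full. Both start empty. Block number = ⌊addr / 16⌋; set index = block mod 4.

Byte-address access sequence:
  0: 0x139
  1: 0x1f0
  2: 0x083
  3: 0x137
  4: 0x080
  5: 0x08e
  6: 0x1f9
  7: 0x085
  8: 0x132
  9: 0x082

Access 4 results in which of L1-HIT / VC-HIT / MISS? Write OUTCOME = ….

OUTCOME = L1-HIT

#0 0x139→b19/s3 MISS; vc=[]
#1 0x1f0→b31/s3 MISS; vc=[19]
#2 0x83→b8/s0 MISS; vc=[19]
#3 0x137→b19/s3 VC-HIT; vc=[31]
#4 0x80→b8/s0 L1-HIT; vc=[31]
#5 0x8e→b8/s0 L1-HIT; vc=[31]
#6 0x1f9→b31/s3 VC-HIT; vc=[19]
#7 0x85→b8/s0 L1-HIT; vc=[19]
#8 0x132→b19/s3 VC-HIT; vc=[31]
#9 0x82→b8/s0 L1-HIT; vc=[31]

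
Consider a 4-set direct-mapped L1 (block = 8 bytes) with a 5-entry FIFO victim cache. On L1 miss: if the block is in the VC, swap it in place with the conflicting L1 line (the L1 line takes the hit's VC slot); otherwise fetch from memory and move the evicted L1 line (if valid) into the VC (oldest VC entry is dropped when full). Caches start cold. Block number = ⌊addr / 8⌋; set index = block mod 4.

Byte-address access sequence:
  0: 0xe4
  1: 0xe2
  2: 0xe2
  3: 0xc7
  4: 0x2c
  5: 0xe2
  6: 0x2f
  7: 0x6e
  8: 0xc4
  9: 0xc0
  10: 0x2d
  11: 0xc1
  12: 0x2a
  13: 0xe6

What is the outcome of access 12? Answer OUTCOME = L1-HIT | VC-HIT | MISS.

  [0] addr=0xe4 blk=28 s=0: MISS | VC []
  [1] addr=0xe2 blk=28 s=0: L1-HIT | VC []
  [2] addr=0xe2 blk=28 s=0: L1-HIT | VC []
  [3] addr=0xc7 blk=24 s=0: MISS | VC [28]
  [4] addr=0x2c blk=5 s=1: MISS | VC [28]
  [5] addr=0xe2 blk=28 s=0: VC-HIT | VC [24]
  [6] addr=0x2f blk=5 s=1: L1-HIT | VC [24]
  [7] addr=0x6e blk=13 s=1: MISS | VC [24, 5]
  [8] addr=0xc4 blk=24 s=0: VC-HIT | VC [28, 5]
  [9] addr=0xc0 blk=24 s=0: L1-HIT | VC [28, 5]
  [10] addr=0x2d blk=5 s=1: VC-HIT | VC [28, 13]
  [11] addr=0xc1 blk=24 s=0: L1-HIT | VC [28, 13]
  [12] addr=0x2a blk=5 s=1: L1-HIT | VC [28, 13]
  [13] addr=0xe6 blk=28 s=0: VC-HIT | VC [24, 13]

OUTCOME = L1-HIT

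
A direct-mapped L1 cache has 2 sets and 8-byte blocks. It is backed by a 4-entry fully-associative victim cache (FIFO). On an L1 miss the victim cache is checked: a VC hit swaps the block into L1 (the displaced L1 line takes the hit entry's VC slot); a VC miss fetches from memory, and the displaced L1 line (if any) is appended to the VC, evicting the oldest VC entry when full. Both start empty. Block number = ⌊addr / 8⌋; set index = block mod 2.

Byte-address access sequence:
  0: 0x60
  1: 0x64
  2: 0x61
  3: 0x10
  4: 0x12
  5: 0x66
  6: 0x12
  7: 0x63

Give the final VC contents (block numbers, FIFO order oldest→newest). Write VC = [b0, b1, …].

0: 0x60 (blk 12, set 0) → MISS  vc=[]
1: 0x64 (blk 12, set 0) → L1-HIT  vc=[]
2: 0x61 (blk 12, set 0) → L1-HIT  vc=[]
3: 0x10 (blk 2, set 0) → MISS  vc=[12]
4: 0x12 (blk 2, set 0) → L1-HIT  vc=[12]
5: 0x66 (blk 12, set 0) → VC-HIT  vc=[2]
6: 0x12 (blk 2, set 0) → VC-HIT  vc=[12]
7: 0x63 (blk 12, set 0) → VC-HIT  vc=[2]

VC = [2]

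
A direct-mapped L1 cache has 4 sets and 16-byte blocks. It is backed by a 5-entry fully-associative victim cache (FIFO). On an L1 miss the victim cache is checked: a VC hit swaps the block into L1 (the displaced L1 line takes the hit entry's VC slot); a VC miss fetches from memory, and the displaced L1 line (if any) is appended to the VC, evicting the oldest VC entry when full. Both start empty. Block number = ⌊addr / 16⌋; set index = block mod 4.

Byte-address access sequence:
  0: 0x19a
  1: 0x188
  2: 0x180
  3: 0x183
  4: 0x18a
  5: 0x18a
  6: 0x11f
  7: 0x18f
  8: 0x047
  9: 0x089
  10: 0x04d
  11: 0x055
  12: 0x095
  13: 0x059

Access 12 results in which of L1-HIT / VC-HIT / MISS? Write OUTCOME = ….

  [0] addr=0x19a blk=25 s=1: MISS | VC []
  [1] addr=0x188 blk=24 s=0: MISS | VC []
  [2] addr=0x180 blk=24 s=0: L1-HIT | VC []
  [3] addr=0x183 blk=24 s=0: L1-HIT | VC []
  [4] addr=0x18a blk=24 s=0: L1-HIT | VC []
  [5] addr=0x18a blk=24 s=0: L1-HIT | VC []
  [6] addr=0x11f blk=17 s=1: MISS | VC [25]
  [7] addr=0x18f blk=24 s=0: L1-HIT | VC [25]
  [8] addr=0x47 blk=4 s=0: MISS | VC [25, 24]
  [9] addr=0x89 blk=8 s=0: MISS | VC [25, 24, 4]
  [10] addr=0x4d blk=4 s=0: VC-HIT | VC [25, 24, 8]
  [11] addr=0x55 blk=5 s=1: MISS | VC [25, 24, 8, 17]
  [12] addr=0x95 blk=9 s=1: MISS | VC [25, 24, 8, 17, 5]
  [13] addr=0x59 blk=5 s=1: VC-HIT | VC [25, 24, 8, 17, 9]

OUTCOME = MISS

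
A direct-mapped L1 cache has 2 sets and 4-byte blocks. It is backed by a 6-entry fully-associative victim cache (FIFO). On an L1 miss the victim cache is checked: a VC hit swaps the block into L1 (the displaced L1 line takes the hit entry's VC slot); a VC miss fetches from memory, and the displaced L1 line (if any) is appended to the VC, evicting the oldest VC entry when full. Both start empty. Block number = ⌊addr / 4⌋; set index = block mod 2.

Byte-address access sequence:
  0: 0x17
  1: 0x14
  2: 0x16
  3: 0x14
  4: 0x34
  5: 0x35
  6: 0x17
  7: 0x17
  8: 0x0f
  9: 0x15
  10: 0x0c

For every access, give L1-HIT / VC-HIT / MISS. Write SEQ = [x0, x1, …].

  [0] addr=0x17 blk=5 s=1: MISS | VC []
  [1] addr=0x14 blk=5 s=1: L1-HIT | VC []
  [2] addr=0x16 blk=5 s=1: L1-HIT | VC []
  [3] addr=0x14 blk=5 s=1: L1-HIT | VC []
  [4] addr=0x34 blk=13 s=1: MISS | VC [5]
  [5] addr=0x35 blk=13 s=1: L1-HIT | VC [5]
  [6] addr=0x17 blk=5 s=1: VC-HIT | VC [13]
  [7] addr=0x17 blk=5 s=1: L1-HIT | VC [13]
  [8] addr=0xf blk=3 s=1: MISS | VC [13, 5]
  [9] addr=0x15 blk=5 s=1: VC-HIT | VC [13, 3]
  [10] addr=0xc blk=3 s=1: VC-HIT | VC [13, 5]

SEQ = [MISS, L1-HIT, L1-HIT, L1-HIT, MISS, L1-HIT, VC-HIT, L1-HIT, MISS, VC-HIT, VC-HIT]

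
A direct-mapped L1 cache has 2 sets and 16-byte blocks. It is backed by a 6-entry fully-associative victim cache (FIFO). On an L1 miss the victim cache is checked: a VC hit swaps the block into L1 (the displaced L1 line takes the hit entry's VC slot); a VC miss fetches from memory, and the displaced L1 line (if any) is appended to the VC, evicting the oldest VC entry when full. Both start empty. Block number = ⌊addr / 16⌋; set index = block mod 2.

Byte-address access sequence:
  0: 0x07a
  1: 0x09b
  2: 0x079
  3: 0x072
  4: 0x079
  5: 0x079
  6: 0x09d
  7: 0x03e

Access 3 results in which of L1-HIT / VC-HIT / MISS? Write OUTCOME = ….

OUTCOME = L1-HIT

#0 0x7a→b7/s1 MISS; vc=[]
#1 0x9b→b9/s1 MISS; vc=[7]
#2 0x79→b7/s1 VC-HIT; vc=[9]
#3 0x72→b7/s1 L1-HIT; vc=[9]
#4 0x79→b7/s1 L1-HIT; vc=[9]
#5 0x79→b7/s1 L1-HIT; vc=[9]
#6 0x9d→b9/s1 VC-HIT; vc=[7]
#7 0x3e→b3/s1 MISS; vc=[7,9]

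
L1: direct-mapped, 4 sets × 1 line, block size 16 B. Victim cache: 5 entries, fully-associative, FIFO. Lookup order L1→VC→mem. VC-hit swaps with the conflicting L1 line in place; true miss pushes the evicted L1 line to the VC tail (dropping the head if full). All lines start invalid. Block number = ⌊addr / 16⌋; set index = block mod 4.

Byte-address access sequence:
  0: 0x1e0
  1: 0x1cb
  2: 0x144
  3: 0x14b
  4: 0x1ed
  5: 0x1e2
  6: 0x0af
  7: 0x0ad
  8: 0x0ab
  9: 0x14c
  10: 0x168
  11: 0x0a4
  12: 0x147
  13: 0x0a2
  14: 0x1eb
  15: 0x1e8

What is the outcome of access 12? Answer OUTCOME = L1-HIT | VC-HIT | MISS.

  [0] addr=0x1e0 blk=30 s=2: MISS | VC []
  [1] addr=0x1cb blk=28 s=0: MISS | VC []
  [2] addr=0x144 blk=20 s=0: MISS | VC [28]
  [3] addr=0x14b blk=20 s=0: L1-HIT | VC [28]
  [4] addr=0x1ed blk=30 s=2: L1-HIT | VC [28]
  [5] addr=0x1e2 blk=30 s=2: L1-HIT | VC [28]
  [6] addr=0xaf blk=10 s=2: MISS | VC [28, 30]
  [7] addr=0xad blk=10 s=2: L1-HIT | VC [28, 30]
  [8] addr=0xab blk=10 s=2: L1-HIT | VC [28, 30]
  [9] addr=0x14c blk=20 s=0: L1-HIT | VC [28, 30]
  [10] addr=0x168 blk=22 s=2: MISS | VC [28, 30, 10]
  [11] addr=0xa4 blk=10 s=2: VC-HIT | VC [28, 30, 22]
  [12] addr=0x147 blk=20 s=0: L1-HIT | VC [28, 30, 22]
  [13] addr=0xa2 blk=10 s=2: L1-HIT | VC [28, 30, 22]
  [14] addr=0x1eb blk=30 s=2: VC-HIT | VC [28, 10, 22]
  [15] addr=0x1e8 blk=30 s=2: L1-HIT | VC [28, 10, 22]

OUTCOME = L1-HIT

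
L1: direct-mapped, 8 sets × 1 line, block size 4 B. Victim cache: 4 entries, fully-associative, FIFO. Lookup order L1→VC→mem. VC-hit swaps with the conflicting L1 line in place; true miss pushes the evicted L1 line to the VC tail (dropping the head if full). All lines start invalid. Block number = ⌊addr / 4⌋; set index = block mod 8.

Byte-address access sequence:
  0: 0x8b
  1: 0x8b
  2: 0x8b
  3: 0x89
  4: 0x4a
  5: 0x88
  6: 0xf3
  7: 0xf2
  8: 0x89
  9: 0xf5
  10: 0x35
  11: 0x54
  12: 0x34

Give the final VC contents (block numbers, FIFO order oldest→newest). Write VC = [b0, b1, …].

0: 0x8b (blk 34, set 2) → MISS  vc=[]
1: 0x8b (blk 34, set 2) → L1-HIT  vc=[]
2: 0x8b (blk 34, set 2) → L1-HIT  vc=[]
3: 0x89 (blk 34, set 2) → L1-HIT  vc=[]
4: 0x4a (blk 18, set 2) → MISS  vc=[34]
5: 0x88 (blk 34, set 2) → VC-HIT  vc=[18]
6: 0xf3 (blk 60, set 4) → MISS  vc=[18]
7: 0xf2 (blk 60, set 4) → L1-HIT  vc=[18]
8: 0x89 (blk 34, set 2) → L1-HIT  vc=[18]
9: 0xf5 (blk 61, set 5) → MISS  vc=[18]
10: 0x35 (blk 13, set 5) → MISS  vc=[18, 61]
11: 0x54 (blk 21, set 5) → MISS  vc=[18, 61, 13]
12: 0x34 (blk 13, set 5) → VC-HIT  vc=[18, 61, 21]

VC = [18, 61, 21]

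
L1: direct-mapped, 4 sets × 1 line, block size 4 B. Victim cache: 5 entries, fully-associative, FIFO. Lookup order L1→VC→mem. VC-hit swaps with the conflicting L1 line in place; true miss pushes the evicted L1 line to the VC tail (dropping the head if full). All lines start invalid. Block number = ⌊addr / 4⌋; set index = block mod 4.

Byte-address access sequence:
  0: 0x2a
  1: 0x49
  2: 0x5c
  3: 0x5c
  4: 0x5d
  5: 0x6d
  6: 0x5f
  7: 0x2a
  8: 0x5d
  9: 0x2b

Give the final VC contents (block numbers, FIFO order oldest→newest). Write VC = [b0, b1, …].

  [0] addr=0x2a blk=10 s=2: MISS | VC []
  [1] addr=0x49 blk=18 s=2: MISS | VC [10]
  [2] addr=0x5c blk=23 s=3: MISS | VC [10]
  [3] addr=0x5c blk=23 s=3: L1-HIT | VC [10]
  [4] addr=0x5d blk=23 s=3: L1-HIT | VC [10]
  [5] addr=0x6d blk=27 s=3: MISS | VC [10, 23]
  [6] addr=0x5f blk=23 s=3: VC-HIT | VC [10, 27]
  [7] addr=0x2a blk=10 s=2: VC-HIT | VC [18, 27]
  [8] addr=0x5d blk=23 s=3: L1-HIT | VC [18, 27]
  [9] addr=0x2b blk=10 s=2: L1-HIT | VC [18, 27]

VC = [18, 27]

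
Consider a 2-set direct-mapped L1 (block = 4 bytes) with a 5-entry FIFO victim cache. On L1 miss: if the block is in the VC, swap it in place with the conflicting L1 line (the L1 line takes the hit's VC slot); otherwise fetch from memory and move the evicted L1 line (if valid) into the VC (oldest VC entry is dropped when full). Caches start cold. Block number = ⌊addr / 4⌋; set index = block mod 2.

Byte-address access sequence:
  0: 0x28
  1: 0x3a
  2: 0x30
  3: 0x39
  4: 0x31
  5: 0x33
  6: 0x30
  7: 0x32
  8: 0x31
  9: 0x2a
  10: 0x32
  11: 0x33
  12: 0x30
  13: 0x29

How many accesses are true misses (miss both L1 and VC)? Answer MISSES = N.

0: 0x28 (blk 10, set 0) → MISS  vc=[]
1: 0x3a (blk 14, set 0) → MISS  vc=[10]
2: 0x30 (blk 12, set 0) → MISS  vc=[10, 14]
3: 0x39 (blk 14, set 0) → VC-HIT  vc=[10, 12]
4: 0x31 (blk 12, set 0) → VC-HIT  vc=[10, 14]
5: 0x33 (blk 12, set 0) → L1-HIT  vc=[10, 14]
6: 0x30 (blk 12, set 0) → L1-HIT  vc=[10, 14]
7: 0x32 (blk 12, set 0) → L1-HIT  vc=[10, 14]
8: 0x31 (blk 12, set 0) → L1-HIT  vc=[10, 14]
9: 0x2a (blk 10, set 0) → VC-HIT  vc=[12, 14]
10: 0x32 (blk 12, set 0) → VC-HIT  vc=[10, 14]
11: 0x33 (blk 12, set 0) → L1-HIT  vc=[10, 14]
12: 0x30 (blk 12, set 0) → L1-HIT  vc=[10, 14]
13: 0x29 (blk 10, set 0) → VC-HIT  vc=[12, 14]

MISSES = 3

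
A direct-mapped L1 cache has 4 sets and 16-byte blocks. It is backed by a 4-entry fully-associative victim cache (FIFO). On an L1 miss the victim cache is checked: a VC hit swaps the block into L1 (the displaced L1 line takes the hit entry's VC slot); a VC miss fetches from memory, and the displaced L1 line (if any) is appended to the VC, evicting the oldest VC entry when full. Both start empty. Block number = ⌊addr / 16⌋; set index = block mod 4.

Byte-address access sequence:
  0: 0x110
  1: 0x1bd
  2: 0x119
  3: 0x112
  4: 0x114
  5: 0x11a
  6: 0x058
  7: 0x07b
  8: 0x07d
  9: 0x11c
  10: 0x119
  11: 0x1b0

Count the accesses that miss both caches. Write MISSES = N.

MISSES = 4

  [0] addr=0x110 blk=17 s=1: MISS | VC []
  [1] addr=0x1bd blk=27 s=3: MISS | VC []
  [2] addr=0x119 blk=17 s=1: L1-HIT | VC []
  [3] addr=0x112 blk=17 s=1: L1-HIT | VC []
  [4] addr=0x114 blk=17 s=1: L1-HIT | VC []
  [5] addr=0x11a blk=17 s=1: L1-HIT | VC []
  [6] addr=0x58 blk=5 s=1: MISS | VC [17]
  [7] addr=0x7b blk=7 s=3: MISS | VC [17, 27]
  [8] addr=0x7d blk=7 s=3: L1-HIT | VC [17, 27]
  [9] addr=0x11c blk=17 s=1: VC-HIT | VC [5, 27]
  [10] addr=0x119 blk=17 s=1: L1-HIT | VC [5, 27]
  [11] addr=0x1b0 blk=27 s=3: VC-HIT | VC [5, 7]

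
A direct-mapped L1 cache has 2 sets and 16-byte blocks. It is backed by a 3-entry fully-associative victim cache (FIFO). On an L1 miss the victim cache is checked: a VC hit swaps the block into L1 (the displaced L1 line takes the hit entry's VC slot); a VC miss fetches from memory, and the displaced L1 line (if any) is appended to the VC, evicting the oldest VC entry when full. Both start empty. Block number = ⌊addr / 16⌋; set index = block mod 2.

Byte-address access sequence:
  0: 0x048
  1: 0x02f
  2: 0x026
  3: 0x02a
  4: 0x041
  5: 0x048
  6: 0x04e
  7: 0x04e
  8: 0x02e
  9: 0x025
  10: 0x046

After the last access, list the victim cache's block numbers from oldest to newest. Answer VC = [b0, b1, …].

VC = [2]

0: 0x48 (blk 4, set 0) → MISS  vc=[]
1: 0x2f (blk 2, set 0) → MISS  vc=[4]
2: 0x26 (blk 2, set 0) → L1-HIT  vc=[4]
3: 0x2a (blk 2, set 0) → L1-HIT  vc=[4]
4: 0x41 (blk 4, set 0) → VC-HIT  vc=[2]
5: 0x48 (blk 4, set 0) → L1-HIT  vc=[2]
6: 0x4e (blk 4, set 0) → L1-HIT  vc=[2]
7: 0x4e (blk 4, set 0) → L1-HIT  vc=[2]
8: 0x2e (blk 2, set 0) → VC-HIT  vc=[4]
9: 0x25 (blk 2, set 0) → L1-HIT  vc=[4]
10: 0x46 (blk 4, set 0) → VC-HIT  vc=[2]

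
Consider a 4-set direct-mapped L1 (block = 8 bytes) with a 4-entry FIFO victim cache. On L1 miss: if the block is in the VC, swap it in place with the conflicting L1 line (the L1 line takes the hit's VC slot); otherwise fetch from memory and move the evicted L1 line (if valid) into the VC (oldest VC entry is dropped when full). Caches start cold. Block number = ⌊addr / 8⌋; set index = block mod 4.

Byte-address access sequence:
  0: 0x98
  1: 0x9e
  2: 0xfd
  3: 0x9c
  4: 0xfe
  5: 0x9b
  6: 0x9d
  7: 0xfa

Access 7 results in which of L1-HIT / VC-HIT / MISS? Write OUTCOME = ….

OUTCOME = VC-HIT

0: 0x98 (blk 19, set 3) → MISS  vc=[]
1: 0x9e (blk 19, set 3) → L1-HIT  vc=[]
2: 0xfd (blk 31, set 3) → MISS  vc=[19]
3: 0x9c (blk 19, set 3) → VC-HIT  vc=[31]
4: 0xfe (blk 31, set 3) → VC-HIT  vc=[19]
5: 0x9b (blk 19, set 3) → VC-HIT  vc=[31]
6: 0x9d (blk 19, set 3) → L1-HIT  vc=[31]
7: 0xfa (blk 31, set 3) → VC-HIT  vc=[19]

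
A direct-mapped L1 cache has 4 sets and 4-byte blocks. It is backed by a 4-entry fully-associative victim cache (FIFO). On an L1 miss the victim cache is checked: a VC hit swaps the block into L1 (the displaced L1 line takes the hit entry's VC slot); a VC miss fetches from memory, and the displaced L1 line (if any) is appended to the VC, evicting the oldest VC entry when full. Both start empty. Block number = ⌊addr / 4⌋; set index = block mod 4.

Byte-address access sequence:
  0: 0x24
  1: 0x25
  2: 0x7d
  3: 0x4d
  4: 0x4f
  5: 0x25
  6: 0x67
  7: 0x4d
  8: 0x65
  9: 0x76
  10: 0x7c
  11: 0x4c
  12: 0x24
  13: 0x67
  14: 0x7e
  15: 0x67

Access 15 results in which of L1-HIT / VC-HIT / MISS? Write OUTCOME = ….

OUTCOME = L1-HIT

  [0] addr=0x24 blk=9 s=1: MISS | VC []
  [1] addr=0x25 blk=9 s=1: L1-HIT | VC []
  [2] addr=0x7d blk=31 s=3: MISS | VC []
  [3] addr=0x4d blk=19 s=3: MISS | VC [31]
  [4] addr=0x4f blk=19 s=3: L1-HIT | VC [31]
  [5] addr=0x25 blk=9 s=1: L1-HIT | VC [31]
  [6] addr=0x67 blk=25 s=1: MISS | VC [31, 9]
  [7] addr=0x4d blk=19 s=3: L1-HIT | VC [31, 9]
  [8] addr=0x65 blk=25 s=1: L1-HIT | VC [31, 9]
  [9] addr=0x76 blk=29 s=1: MISS | VC [31, 9, 25]
  [10] addr=0x7c blk=31 s=3: VC-HIT | VC [19, 9, 25]
  [11] addr=0x4c blk=19 s=3: VC-HIT | VC [31, 9, 25]
  [12] addr=0x24 blk=9 s=1: VC-HIT | VC [31, 29, 25]
  [13] addr=0x67 blk=25 s=1: VC-HIT | VC [31, 29, 9]
  [14] addr=0x7e blk=31 s=3: VC-HIT | VC [19, 29, 9]
  [15] addr=0x67 blk=25 s=1: L1-HIT | VC [19, 29, 9]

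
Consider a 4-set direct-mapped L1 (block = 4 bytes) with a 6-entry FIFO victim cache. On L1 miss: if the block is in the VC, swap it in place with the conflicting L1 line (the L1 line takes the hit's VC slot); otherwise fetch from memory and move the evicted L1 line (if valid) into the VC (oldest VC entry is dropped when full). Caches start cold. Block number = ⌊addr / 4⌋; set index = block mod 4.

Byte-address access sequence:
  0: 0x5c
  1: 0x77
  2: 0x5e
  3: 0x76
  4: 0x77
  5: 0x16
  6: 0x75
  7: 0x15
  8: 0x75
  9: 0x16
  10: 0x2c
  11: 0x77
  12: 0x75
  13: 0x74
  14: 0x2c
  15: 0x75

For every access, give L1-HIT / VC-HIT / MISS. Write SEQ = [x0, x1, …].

0: 0x5c (blk 23, set 3) → MISS  vc=[]
1: 0x77 (blk 29, set 1) → MISS  vc=[]
2: 0x5e (blk 23, set 3) → L1-HIT  vc=[]
3: 0x76 (blk 29, set 1) → L1-HIT  vc=[]
4: 0x77 (blk 29, set 1) → L1-HIT  vc=[]
5: 0x16 (blk 5, set 1) → MISS  vc=[29]
6: 0x75 (blk 29, set 1) → VC-HIT  vc=[5]
7: 0x15 (blk 5, set 1) → VC-HIT  vc=[29]
8: 0x75 (blk 29, set 1) → VC-HIT  vc=[5]
9: 0x16 (blk 5, set 1) → VC-HIT  vc=[29]
10: 0x2c (blk 11, set 3) → MISS  vc=[29, 23]
11: 0x77 (blk 29, set 1) → VC-HIT  vc=[5, 23]
12: 0x75 (blk 29, set 1) → L1-HIT  vc=[5, 23]
13: 0x74 (blk 29, set 1) → L1-HIT  vc=[5, 23]
14: 0x2c (blk 11, set 3) → L1-HIT  vc=[5, 23]
15: 0x75 (blk 29, set 1) → L1-HIT  vc=[5, 23]

SEQ = [MISS, MISS, L1-HIT, L1-HIT, L1-HIT, MISS, VC-HIT, VC-HIT, VC-HIT, VC-HIT, MISS, VC-HIT, L1-HIT, L1-HIT, L1-HIT, L1-HIT]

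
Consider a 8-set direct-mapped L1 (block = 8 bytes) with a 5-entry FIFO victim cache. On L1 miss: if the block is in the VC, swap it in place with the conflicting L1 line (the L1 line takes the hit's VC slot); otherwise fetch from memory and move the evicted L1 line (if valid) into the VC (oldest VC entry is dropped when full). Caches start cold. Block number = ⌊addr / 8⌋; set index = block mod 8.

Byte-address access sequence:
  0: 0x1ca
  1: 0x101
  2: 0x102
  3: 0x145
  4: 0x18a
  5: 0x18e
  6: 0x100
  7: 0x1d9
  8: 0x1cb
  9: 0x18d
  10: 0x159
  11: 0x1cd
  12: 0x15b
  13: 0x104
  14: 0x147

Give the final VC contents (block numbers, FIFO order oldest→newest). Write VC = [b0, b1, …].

#0 0x1ca→b57/s1 MISS; vc=[]
#1 0x101→b32/s0 MISS; vc=[]
#2 0x102→b32/s0 L1-HIT; vc=[]
#3 0x145→b40/s0 MISS; vc=[32]
#4 0x18a→b49/s1 MISS; vc=[32,57]
#5 0x18e→b49/s1 L1-HIT; vc=[32,57]
#6 0x100→b32/s0 VC-HIT; vc=[40,57]
#7 0x1d9→b59/s3 MISS; vc=[40,57]
#8 0x1cb→b57/s1 VC-HIT; vc=[40,49]
#9 0x18d→b49/s1 VC-HIT; vc=[40,57]
#10 0x159→b43/s3 MISS; vc=[40,57,59]
#11 0x1cd→b57/s1 VC-HIT; vc=[40,49,59]
#12 0x15b→b43/s3 L1-HIT; vc=[40,49,59]
#13 0x104→b32/s0 L1-HIT; vc=[40,49,59]
#14 0x147→b40/s0 VC-HIT; vc=[32,49,59]

VC = [32, 49, 59]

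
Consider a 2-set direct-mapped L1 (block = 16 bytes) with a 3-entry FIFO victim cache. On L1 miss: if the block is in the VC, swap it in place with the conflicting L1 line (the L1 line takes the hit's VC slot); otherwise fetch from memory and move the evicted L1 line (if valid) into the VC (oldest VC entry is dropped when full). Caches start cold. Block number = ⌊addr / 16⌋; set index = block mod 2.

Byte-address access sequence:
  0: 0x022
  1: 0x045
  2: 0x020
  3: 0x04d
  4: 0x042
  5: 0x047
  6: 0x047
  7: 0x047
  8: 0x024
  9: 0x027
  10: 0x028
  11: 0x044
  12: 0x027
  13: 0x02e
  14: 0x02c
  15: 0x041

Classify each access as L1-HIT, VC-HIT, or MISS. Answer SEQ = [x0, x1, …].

SEQ = [MISS, MISS, VC-HIT, VC-HIT, L1-HIT, L1-HIT, L1-HIT, L1-HIT, VC-HIT, L1-HIT, L1-HIT, VC-HIT, VC-HIT, L1-HIT, L1-HIT, VC-HIT]

#0 0x22→b2/s0 MISS; vc=[]
#1 0x45→b4/s0 MISS; vc=[2]
#2 0x20→b2/s0 VC-HIT; vc=[4]
#3 0x4d→b4/s0 VC-HIT; vc=[2]
#4 0x42→b4/s0 L1-HIT; vc=[2]
#5 0x47→b4/s0 L1-HIT; vc=[2]
#6 0x47→b4/s0 L1-HIT; vc=[2]
#7 0x47→b4/s0 L1-HIT; vc=[2]
#8 0x24→b2/s0 VC-HIT; vc=[4]
#9 0x27→b2/s0 L1-HIT; vc=[4]
#10 0x28→b2/s0 L1-HIT; vc=[4]
#11 0x44→b4/s0 VC-HIT; vc=[2]
#12 0x27→b2/s0 VC-HIT; vc=[4]
#13 0x2e→b2/s0 L1-HIT; vc=[4]
#14 0x2c→b2/s0 L1-HIT; vc=[4]
#15 0x41→b4/s0 VC-HIT; vc=[2]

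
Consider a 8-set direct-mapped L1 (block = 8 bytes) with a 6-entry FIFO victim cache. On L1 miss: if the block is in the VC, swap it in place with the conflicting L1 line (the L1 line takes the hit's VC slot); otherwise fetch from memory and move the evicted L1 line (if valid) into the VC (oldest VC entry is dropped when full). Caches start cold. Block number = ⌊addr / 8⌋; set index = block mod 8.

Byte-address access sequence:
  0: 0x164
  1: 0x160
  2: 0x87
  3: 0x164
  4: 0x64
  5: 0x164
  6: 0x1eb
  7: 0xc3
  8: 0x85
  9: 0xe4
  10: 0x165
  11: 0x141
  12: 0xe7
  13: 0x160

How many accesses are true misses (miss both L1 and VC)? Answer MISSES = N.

MISSES = 7

  [0] addr=0x164 blk=44 s=4: MISS | VC []
  [1] addr=0x160 blk=44 s=4: L1-HIT | VC []
  [2] addr=0x87 blk=16 s=0: MISS | VC []
  [3] addr=0x164 blk=44 s=4: L1-HIT | VC []
  [4] addr=0x64 blk=12 s=4: MISS | VC [44]
  [5] addr=0x164 blk=44 s=4: VC-HIT | VC [12]
  [6] addr=0x1eb blk=61 s=5: MISS | VC [12]
  [7] addr=0xc3 blk=24 s=0: MISS | VC [12, 16]
  [8] addr=0x85 blk=16 s=0: VC-HIT | VC [12, 24]
  [9] addr=0xe4 blk=28 s=4: MISS | VC [12, 24, 44]
  [10] addr=0x165 blk=44 s=4: VC-HIT | VC [12, 24, 28]
  [11] addr=0x141 blk=40 s=0: MISS | VC [12, 24, 28, 16]
  [12] addr=0xe7 blk=28 s=4: VC-HIT | VC [12, 24, 44, 16]
  [13] addr=0x160 blk=44 s=4: VC-HIT | VC [12, 24, 28, 16]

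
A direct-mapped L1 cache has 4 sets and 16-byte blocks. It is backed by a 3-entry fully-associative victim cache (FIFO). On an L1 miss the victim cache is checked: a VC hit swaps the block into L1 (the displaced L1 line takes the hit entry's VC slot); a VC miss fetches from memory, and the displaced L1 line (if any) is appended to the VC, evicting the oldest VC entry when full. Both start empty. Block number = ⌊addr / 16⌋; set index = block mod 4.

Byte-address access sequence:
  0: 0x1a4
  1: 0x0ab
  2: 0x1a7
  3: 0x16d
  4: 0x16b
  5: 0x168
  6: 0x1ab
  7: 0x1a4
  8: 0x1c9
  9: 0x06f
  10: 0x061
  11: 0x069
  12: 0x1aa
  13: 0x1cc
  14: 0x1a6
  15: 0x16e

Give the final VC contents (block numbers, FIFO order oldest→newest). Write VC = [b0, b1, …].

VC = [10, 26, 6]

#0 0x1a4→b26/s2 MISS; vc=[]
#1 0xab→b10/s2 MISS; vc=[26]
#2 0x1a7→b26/s2 VC-HIT; vc=[10]
#3 0x16d→b22/s2 MISS; vc=[10,26]
#4 0x16b→b22/s2 L1-HIT; vc=[10,26]
#5 0x168→b22/s2 L1-HIT; vc=[10,26]
#6 0x1ab→b26/s2 VC-HIT; vc=[10,22]
#7 0x1a4→b26/s2 L1-HIT; vc=[10,22]
#8 0x1c9→b28/s0 MISS; vc=[10,22]
#9 0x6f→b6/s2 MISS; vc=[10,22,26]
#10 0x61→b6/s2 L1-HIT; vc=[10,22,26]
#11 0x69→b6/s2 L1-HIT; vc=[10,22,26]
#12 0x1aa→b26/s2 VC-HIT; vc=[10,22,6]
#13 0x1cc→b28/s0 L1-HIT; vc=[10,22,6]
#14 0x1a6→b26/s2 L1-HIT; vc=[10,22,6]
#15 0x16e→b22/s2 VC-HIT; vc=[10,26,6]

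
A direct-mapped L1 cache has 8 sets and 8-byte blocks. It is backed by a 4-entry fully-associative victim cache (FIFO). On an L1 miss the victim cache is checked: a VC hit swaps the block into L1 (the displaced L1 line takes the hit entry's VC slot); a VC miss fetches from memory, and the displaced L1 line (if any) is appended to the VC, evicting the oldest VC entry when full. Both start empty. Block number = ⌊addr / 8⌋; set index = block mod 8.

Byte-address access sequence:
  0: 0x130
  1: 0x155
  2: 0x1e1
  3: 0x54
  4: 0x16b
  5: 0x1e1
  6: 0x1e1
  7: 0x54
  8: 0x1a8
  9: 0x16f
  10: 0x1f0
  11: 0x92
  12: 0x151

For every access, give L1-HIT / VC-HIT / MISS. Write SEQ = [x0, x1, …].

#0 0x130→b38/s6 MISS; vc=[]
#1 0x155→b42/s2 MISS; vc=[]
#2 0x1e1→b60/s4 MISS; vc=[]
#3 0x54→b10/s2 MISS; vc=[42]
#4 0x16b→b45/s5 MISS; vc=[42]
#5 0x1e1→b60/s4 L1-HIT; vc=[42]
#6 0x1e1→b60/s4 L1-HIT; vc=[42]
#7 0x54→b10/s2 L1-HIT; vc=[42]
#8 0x1a8→b53/s5 MISS; vc=[42,45]
#9 0x16f→b45/s5 VC-HIT; vc=[42,53]
#10 0x1f0→b62/s6 MISS; vc=[42,53,38]
#11 0x92→b18/s2 MISS; vc=[42,53,38,10]
#12 0x151→b42/s2 VC-HIT; vc=[18,53,38,10]

SEQ = [MISS, MISS, MISS, MISS, MISS, L1-HIT, L1-HIT, L1-HIT, MISS, VC-HIT, MISS, MISS, VC-HIT]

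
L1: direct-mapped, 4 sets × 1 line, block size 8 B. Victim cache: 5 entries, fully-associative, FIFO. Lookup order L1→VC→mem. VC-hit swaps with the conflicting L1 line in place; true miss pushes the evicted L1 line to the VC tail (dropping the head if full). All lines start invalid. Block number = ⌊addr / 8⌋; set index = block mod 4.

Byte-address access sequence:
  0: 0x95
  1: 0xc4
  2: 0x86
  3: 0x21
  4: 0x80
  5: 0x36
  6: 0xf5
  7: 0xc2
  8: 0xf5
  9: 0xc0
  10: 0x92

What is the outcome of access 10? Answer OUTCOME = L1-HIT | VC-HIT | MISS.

#0 0x95→b18/s2 MISS; vc=[]
#1 0xc4→b24/s0 MISS; vc=[]
#2 0x86→b16/s0 MISS; vc=[24]
#3 0x21→b4/s0 MISS; vc=[24,16]
#4 0x80→b16/s0 VC-HIT; vc=[24,4]
#5 0x36→b6/s2 MISS; vc=[24,4,18]
#6 0xf5→b30/s2 MISS; vc=[24,4,18,6]
#7 0xc2→b24/s0 VC-HIT; vc=[16,4,18,6]
#8 0xf5→b30/s2 L1-HIT; vc=[16,4,18,6]
#9 0xc0→b24/s0 L1-HIT; vc=[16,4,18,6]
#10 0x92→b18/s2 VC-HIT; vc=[16,4,30,6]

OUTCOME = VC-HIT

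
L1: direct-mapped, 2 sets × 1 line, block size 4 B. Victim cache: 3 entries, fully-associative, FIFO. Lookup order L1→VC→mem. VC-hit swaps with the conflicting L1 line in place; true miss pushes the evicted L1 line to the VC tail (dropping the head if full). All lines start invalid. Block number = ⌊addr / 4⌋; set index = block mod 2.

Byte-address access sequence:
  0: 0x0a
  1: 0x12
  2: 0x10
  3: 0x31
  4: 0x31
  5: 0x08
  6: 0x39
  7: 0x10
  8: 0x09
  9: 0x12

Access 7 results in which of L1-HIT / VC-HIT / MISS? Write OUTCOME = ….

#0 0xa→b2/s0 MISS; vc=[]
#1 0x12→b4/s0 MISS; vc=[2]
#2 0x10→b4/s0 L1-HIT; vc=[2]
#3 0x31→b12/s0 MISS; vc=[2,4]
#4 0x31→b12/s0 L1-HIT; vc=[2,4]
#5 0x8→b2/s0 VC-HIT; vc=[12,4]
#6 0x39→b14/s0 MISS; vc=[12,4,2]
#7 0x10→b4/s0 VC-HIT; vc=[12,14,2]
#8 0x9→b2/s0 VC-HIT; vc=[12,14,4]
#9 0x12→b4/s0 VC-HIT; vc=[12,14,2]

OUTCOME = VC-HIT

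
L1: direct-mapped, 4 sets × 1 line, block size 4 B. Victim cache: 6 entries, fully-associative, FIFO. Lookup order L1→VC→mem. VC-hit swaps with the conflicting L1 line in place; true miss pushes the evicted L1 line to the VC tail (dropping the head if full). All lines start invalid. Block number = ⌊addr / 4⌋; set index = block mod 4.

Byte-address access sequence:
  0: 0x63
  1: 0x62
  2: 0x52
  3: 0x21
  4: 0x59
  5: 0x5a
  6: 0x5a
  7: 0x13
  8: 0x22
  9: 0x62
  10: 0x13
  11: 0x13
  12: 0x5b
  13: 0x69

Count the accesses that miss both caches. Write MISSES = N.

MISSES = 6

#0 0x63→b24/s0 MISS; vc=[]
#1 0x62→b24/s0 L1-HIT; vc=[]
#2 0x52→b20/s0 MISS; vc=[24]
#3 0x21→b8/s0 MISS; vc=[24,20]
#4 0x59→b22/s2 MISS; vc=[24,20]
#5 0x5a→b22/s2 L1-HIT; vc=[24,20]
#6 0x5a→b22/s2 L1-HIT; vc=[24,20]
#7 0x13→b4/s0 MISS; vc=[24,20,8]
#8 0x22→b8/s0 VC-HIT; vc=[24,20,4]
#9 0x62→b24/s0 VC-HIT; vc=[8,20,4]
#10 0x13→b4/s0 VC-HIT; vc=[8,20,24]
#11 0x13→b4/s0 L1-HIT; vc=[8,20,24]
#12 0x5b→b22/s2 L1-HIT; vc=[8,20,24]
#13 0x69→b26/s2 MISS; vc=[8,20,24,22]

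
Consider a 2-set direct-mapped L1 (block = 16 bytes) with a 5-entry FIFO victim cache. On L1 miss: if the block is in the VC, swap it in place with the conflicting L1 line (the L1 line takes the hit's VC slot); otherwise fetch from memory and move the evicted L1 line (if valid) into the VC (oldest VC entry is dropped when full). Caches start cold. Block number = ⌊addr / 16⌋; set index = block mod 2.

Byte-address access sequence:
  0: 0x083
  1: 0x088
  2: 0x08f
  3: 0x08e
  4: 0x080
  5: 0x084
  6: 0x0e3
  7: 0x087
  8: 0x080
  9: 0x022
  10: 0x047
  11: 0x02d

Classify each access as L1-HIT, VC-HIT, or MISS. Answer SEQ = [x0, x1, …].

0: 0x83 (blk 8, set 0) → MISS  vc=[]
1: 0x88 (blk 8, set 0) → L1-HIT  vc=[]
2: 0x8f (blk 8, set 0) → L1-HIT  vc=[]
3: 0x8e (blk 8, set 0) → L1-HIT  vc=[]
4: 0x80 (blk 8, set 0) → L1-HIT  vc=[]
5: 0x84 (blk 8, set 0) → L1-HIT  vc=[]
6: 0xe3 (blk 14, set 0) → MISS  vc=[8]
7: 0x87 (blk 8, set 0) → VC-HIT  vc=[14]
8: 0x80 (blk 8, set 0) → L1-HIT  vc=[14]
9: 0x22 (blk 2, set 0) → MISS  vc=[14, 8]
10: 0x47 (blk 4, set 0) → MISS  vc=[14, 8, 2]
11: 0x2d (blk 2, set 0) → VC-HIT  vc=[14, 8, 4]

SEQ = [MISS, L1-HIT, L1-HIT, L1-HIT, L1-HIT, L1-HIT, MISS, VC-HIT, L1-HIT, MISS, MISS, VC-HIT]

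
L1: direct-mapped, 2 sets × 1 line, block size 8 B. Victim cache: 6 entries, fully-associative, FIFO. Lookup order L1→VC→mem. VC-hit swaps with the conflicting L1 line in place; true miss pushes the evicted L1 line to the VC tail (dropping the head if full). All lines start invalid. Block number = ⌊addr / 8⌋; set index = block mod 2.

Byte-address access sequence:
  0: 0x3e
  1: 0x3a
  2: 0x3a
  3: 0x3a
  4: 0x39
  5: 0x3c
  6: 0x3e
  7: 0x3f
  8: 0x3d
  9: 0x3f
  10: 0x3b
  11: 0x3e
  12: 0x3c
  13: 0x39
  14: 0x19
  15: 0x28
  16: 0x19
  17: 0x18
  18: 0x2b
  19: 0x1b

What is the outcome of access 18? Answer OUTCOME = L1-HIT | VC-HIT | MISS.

OUTCOME = VC-HIT

#0 0x3e→b7/s1 MISS; vc=[]
#1 0x3a→b7/s1 L1-HIT; vc=[]
#2 0x3a→b7/s1 L1-HIT; vc=[]
#3 0x3a→b7/s1 L1-HIT; vc=[]
#4 0x39→b7/s1 L1-HIT; vc=[]
#5 0x3c→b7/s1 L1-HIT; vc=[]
#6 0x3e→b7/s1 L1-HIT; vc=[]
#7 0x3f→b7/s1 L1-HIT; vc=[]
#8 0x3d→b7/s1 L1-HIT; vc=[]
#9 0x3f→b7/s1 L1-HIT; vc=[]
#10 0x3b→b7/s1 L1-HIT; vc=[]
#11 0x3e→b7/s1 L1-HIT; vc=[]
#12 0x3c→b7/s1 L1-HIT; vc=[]
#13 0x39→b7/s1 L1-HIT; vc=[]
#14 0x19→b3/s1 MISS; vc=[7]
#15 0x28→b5/s1 MISS; vc=[7,3]
#16 0x19→b3/s1 VC-HIT; vc=[7,5]
#17 0x18→b3/s1 L1-HIT; vc=[7,5]
#18 0x2b→b5/s1 VC-HIT; vc=[7,3]
#19 0x1b→b3/s1 VC-HIT; vc=[7,5]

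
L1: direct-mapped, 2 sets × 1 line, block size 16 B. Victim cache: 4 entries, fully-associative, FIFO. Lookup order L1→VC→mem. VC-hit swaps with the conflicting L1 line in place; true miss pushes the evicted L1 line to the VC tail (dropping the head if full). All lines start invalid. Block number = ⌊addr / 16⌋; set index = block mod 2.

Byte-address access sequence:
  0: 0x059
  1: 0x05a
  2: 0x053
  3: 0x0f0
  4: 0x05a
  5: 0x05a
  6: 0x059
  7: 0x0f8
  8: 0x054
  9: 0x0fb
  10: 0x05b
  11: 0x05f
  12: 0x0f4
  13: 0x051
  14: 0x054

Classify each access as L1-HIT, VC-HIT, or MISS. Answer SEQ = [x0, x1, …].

SEQ = [MISS, L1-HIT, L1-HIT, MISS, VC-HIT, L1-HIT, L1-HIT, VC-HIT, VC-HIT, VC-HIT, VC-HIT, L1-HIT, VC-HIT, VC-HIT, L1-HIT]

  [0] addr=0x59 blk=5 s=1: MISS | VC []
  [1] addr=0x5a blk=5 s=1: L1-HIT | VC []
  [2] addr=0x53 blk=5 s=1: L1-HIT | VC []
  [3] addr=0xf0 blk=15 s=1: MISS | VC [5]
  [4] addr=0x5a blk=5 s=1: VC-HIT | VC [15]
  [5] addr=0x5a blk=5 s=1: L1-HIT | VC [15]
  [6] addr=0x59 blk=5 s=1: L1-HIT | VC [15]
  [7] addr=0xf8 blk=15 s=1: VC-HIT | VC [5]
  [8] addr=0x54 blk=5 s=1: VC-HIT | VC [15]
  [9] addr=0xfb blk=15 s=1: VC-HIT | VC [5]
  [10] addr=0x5b blk=5 s=1: VC-HIT | VC [15]
  [11] addr=0x5f blk=5 s=1: L1-HIT | VC [15]
  [12] addr=0xf4 blk=15 s=1: VC-HIT | VC [5]
  [13] addr=0x51 blk=5 s=1: VC-HIT | VC [15]
  [14] addr=0x54 blk=5 s=1: L1-HIT | VC [15]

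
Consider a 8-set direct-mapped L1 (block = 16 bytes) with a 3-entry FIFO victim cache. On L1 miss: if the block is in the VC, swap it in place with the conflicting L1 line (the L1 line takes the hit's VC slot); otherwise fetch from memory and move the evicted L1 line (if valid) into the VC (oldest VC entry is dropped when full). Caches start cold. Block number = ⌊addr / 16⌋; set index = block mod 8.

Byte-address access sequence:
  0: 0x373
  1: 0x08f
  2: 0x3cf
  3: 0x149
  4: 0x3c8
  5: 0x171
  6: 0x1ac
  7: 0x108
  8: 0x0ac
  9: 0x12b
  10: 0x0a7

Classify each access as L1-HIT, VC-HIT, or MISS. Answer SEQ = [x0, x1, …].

SEQ = [MISS, MISS, MISS, MISS, VC-HIT, MISS, MISS, MISS, MISS, MISS, VC-HIT]

0: 0x373 (blk 55, set 7) → MISS  vc=[]
1: 0x8f (blk 8, set 0) → MISS  vc=[]
2: 0x3cf (blk 60, set 4) → MISS  vc=[]
3: 0x149 (blk 20, set 4) → MISS  vc=[60]
4: 0x3c8 (blk 60, set 4) → VC-HIT  vc=[20]
5: 0x171 (blk 23, set 7) → MISS  vc=[20, 55]
6: 0x1ac (blk 26, set 2) → MISS  vc=[20, 55]
7: 0x108 (blk 16, set 0) → MISS  vc=[20, 55, 8]
8: 0xac (blk 10, set 2) → MISS  vc=[55, 8, 26]
9: 0x12b (blk 18, set 2) → MISS  vc=[8, 26, 10]
10: 0xa7 (blk 10, set 2) → VC-HIT  vc=[8, 26, 18]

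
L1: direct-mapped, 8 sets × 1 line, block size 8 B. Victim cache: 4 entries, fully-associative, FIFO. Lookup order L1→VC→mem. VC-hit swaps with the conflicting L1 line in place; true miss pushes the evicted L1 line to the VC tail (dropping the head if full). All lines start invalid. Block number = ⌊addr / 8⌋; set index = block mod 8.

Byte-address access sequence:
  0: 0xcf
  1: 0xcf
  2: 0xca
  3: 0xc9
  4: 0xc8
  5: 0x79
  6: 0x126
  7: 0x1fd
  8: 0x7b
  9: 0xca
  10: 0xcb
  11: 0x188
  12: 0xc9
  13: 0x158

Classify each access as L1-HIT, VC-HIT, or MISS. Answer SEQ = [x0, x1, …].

0: 0xcf (blk 25, set 1) → MISS  vc=[]
1: 0xcf (blk 25, set 1) → L1-HIT  vc=[]
2: 0xca (blk 25, set 1) → L1-HIT  vc=[]
3: 0xc9 (blk 25, set 1) → L1-HIT  vc=[]
4: 0xc8 (blk 25, set 1) → L1-HIT  vc=[]
5: 0x79 (blk 15, set 7) → MISS  vc=[]
6: 0x126 (blk 36, set 4) → MISS  vc=[]
7: 0x1fd (blk 63, set 7) → MISS  vc=[15]
8: 0x7b (blk 15, set 7) → VC-HIT  vc=[63]
9: 0xca (blk 25, set 1) → L1-HIT  vc=[63]
10: 0xcb (blk 25, set 1) → L1-HIT  vc=[63]
11: 0x188 (blk 49, set 1) → MISS  vc=[63, 25]
12: 0xc9 (blk 25, set 1) → VC-HIT  vc=[63, 49]
13: 0x158 (blk 43, set 3) → MISS  vc=[63, 49]

SEQ = [MISS, L1-HIT, L1-HIT, L1-HIT, L1-HIT, MISS, MISS, MISS, VC-HIT, L1-HIT, L1-HIT, MISS, VC-HIT, MISS]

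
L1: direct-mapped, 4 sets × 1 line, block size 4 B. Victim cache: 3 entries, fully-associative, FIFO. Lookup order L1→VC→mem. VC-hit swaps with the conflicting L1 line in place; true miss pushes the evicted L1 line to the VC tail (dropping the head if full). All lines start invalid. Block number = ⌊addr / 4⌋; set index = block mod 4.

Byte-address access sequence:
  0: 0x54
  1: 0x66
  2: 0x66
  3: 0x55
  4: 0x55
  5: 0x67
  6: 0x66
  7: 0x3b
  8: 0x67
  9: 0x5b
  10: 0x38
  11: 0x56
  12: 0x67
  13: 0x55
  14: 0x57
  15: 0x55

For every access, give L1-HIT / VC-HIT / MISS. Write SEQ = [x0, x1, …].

SEQ = [MISS, MISS, L1-HIT, VC-HIT, L1-HIT, VC-HIT, L1-HIT, MISS, L1-HIT, MISS, VC-HIT, VC-HIT, VC-HIT, VC-HIT, L1-HIT, L1-HIT]

#0 0x54→b21/s1 MISS; vc=[]
#1 0x66→b25/s1 MISS; vc=[21]
#2 0x66→b25/s1 L1-HIT; vc=[21]
#3 0x55→b21/s1 VC-HIT; vc=[25]
#4 0x55→b21/s1 L1-HIT; vc=[25]
#5 0x67→b25/s1 VC-HIT; vc=[21]
#6 0x66→b25/s1 L1-HIT; vc=[21]
#7 0x3b→b14/s2 MISS; vc=[21]
#8 0x67→b25/s1 L1-HIT; vc=[21]
#9 0x5b→b22/s2 MISS; vc=[21,14]
#10 0x38→b14/s2 VC-HIT; vc=[21,22]
#11 0x56→b21/s1 VC-HIT; vc=[25,22]
#12 0x67→b25/s1 VC-HIT; vc=[21,22]
#13 0x55→b21/s1 VC-HIT; vc=[25,22]
#14 0x57→b21/s1 L1-HIT; vc=[25,22]
#15 0x55→b21/s1 L1-HIT; vc=[25,22]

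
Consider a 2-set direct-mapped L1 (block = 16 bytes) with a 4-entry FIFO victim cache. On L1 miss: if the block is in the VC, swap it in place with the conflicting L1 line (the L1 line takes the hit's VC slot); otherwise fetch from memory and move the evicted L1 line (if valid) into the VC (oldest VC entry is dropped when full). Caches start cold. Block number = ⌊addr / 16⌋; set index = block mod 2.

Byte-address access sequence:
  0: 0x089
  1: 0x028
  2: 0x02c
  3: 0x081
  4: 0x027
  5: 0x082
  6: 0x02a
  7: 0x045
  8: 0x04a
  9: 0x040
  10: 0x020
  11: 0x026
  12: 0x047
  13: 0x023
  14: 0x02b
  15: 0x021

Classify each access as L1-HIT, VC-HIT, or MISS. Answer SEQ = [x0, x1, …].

#0 0x89→b8/s0 MISS; vc=[]
#1 0x28→b2/s0 MISS; vc=[8]
#2 0x2c→b2/s0 L1-HIT; vc=[8]
#3 0x81→b8/s0 VC-HIT; vc=[2]
#4 0x27→b2/s0 VC-HIT; vc=[8]
#5 0x82→b8/s0 VC-HIT; vc=[2]
#6 0x2a→b2/s0 VC-HIT; vc=[8]
#7 0x45→b4/s0 MISS; vc=[8,2]
#8 0x4a→b4/s0 L1-HIT; vc=[8,2]
#9 0x40→b4/s0 L1-HIT; vc=[8,2]
#10 0x20→b2/s0 VC-HIT; vc=[8,4]
#11 0x26→b2/s0 L1-HIT; vc=[8,4]
#12 0x47→b4/s0 VC-HIT; vc=[8,2]
#13 0x23→b2/s0 VC-HIT; vc=[8,4]
#14 0x2b→b2/s0 L1-HIT; vc=[8,4]
#15 0x21→b2/s0 L1-HIT; vc=[8,4]

SEQ = [MISS, MISS, L1-HIT, VC-HIT, VC-HIT, VC-HIT, VC-HIT, MISS, L1-HIT, L1-HIT, VC-HIT, L1-HIT, VC-HIT, VC-HIT, L1-HIT, L1-HIT]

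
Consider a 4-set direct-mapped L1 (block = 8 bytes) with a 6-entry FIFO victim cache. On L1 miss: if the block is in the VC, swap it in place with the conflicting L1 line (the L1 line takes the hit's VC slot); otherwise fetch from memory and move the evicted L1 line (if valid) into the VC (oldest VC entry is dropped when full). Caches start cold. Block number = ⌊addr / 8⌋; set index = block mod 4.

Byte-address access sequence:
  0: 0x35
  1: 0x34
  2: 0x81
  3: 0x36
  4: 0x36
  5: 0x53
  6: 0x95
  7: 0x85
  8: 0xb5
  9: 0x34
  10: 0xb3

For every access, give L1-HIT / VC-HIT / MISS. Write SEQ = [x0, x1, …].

SEQ = [MISS, L1-HIT, MISS, L1-HIT, L1-HIT, MISS, MISS, L1-HIT, MISS, VC-HIT, VC-HIT]

  [0] addr=0x35 blk=6 s=2: MISS | VC []
  [1] addr=0x34 blk=6 s=2: L1-HIT | VC []
  [2] addr=0x81 blk=16 s=0: MISS | VC []
  [3] addr=0x36 blk=6 s=2: L1-HIT | VC []
  [4] addr=0x36 blk=6 s=2: L1-HIT | VC []
  [5] addr=0x53 blk=10 s=2: MISS | VC [6]
  [6] addr=0x95 blk=18 s=2: MISS | VC [6, 10]
  [7] addr=0x85 blk=16 s=0: L1-HIT | VC [6, 10]
  [8] addr=0xb5 blk=22 s=2: MISS | VC [6, 10, 18]
  [9] addr=0x34 blk=6 s=2: VC-HIT | VC [22, 10, 18]
  [10] addr=0xb3 blk=22 s=2: VC-HIT | VC [6, 10, 18]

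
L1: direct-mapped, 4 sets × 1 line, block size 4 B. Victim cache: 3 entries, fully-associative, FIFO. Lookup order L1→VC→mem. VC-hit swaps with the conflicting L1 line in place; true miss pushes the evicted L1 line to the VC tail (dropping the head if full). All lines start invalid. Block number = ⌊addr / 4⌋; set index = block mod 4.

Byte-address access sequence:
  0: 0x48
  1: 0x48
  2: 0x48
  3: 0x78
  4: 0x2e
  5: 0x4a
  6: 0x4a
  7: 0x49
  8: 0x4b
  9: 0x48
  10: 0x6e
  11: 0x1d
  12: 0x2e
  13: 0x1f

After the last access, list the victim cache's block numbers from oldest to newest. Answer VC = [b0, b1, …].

VC = [30, 11, 27]

0: 0x48 (blk 18, set 2) → MISS  vc=[]
1: 0x48 (blk 18, set 2) → L1-HIT  vc=[]
2: 0x48 (blk 18, set 2) → L1-HIT  vc=[]
3: 0x78 (blk 30, set 2) → MISS  vc=[18]
4: 0x2e (blk 11, set 3) → MISS  vc=[18]
5: 0x4a (blk 18, set 2) → VC-HIT  vc=[30]
6: 0x4a (blk 18, set 2) → L1-HIT  vc=[30]
7: 0x49 (blk 18, set 2) → L1-HIT  vc=[30]
8: 0x4b (blk 18, set 2) → L1-HIT  vc=[30]
9: 0x48 (blk 18, set 2) → L1-HIT  vc=[30]
10: 0x6e (blk 27, set 3) → MISS  vc=[30, 11]
11: 0x1d (blk 7, set 3) → MISS  vc=[30, 11, 27]
12: 0x2e (blk 11, set 3) → VC-HIT  vc=[30, 7, 27]
13: 0x1f (blk 7, set 3) → VC-HIT  vc=[30, 11, 27]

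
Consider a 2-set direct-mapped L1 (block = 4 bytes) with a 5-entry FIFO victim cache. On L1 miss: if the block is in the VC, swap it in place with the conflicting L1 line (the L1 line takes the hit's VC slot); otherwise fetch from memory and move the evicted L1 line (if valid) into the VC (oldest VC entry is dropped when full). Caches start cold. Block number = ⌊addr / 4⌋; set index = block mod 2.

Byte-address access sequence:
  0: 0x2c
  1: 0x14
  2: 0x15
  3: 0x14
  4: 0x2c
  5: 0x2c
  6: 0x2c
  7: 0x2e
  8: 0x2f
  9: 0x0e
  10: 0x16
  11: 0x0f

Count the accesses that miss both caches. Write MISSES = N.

0: 0x2c (blk 11, set 1) → MISS  vc=[]
1: 0x14 (blk 5, set 1) → MISS  vc=[11]
2: 0x15 (blk 5, set 1) → L1-HIT  vc=[11]
3: 0x14 (blk 5, set 1) → L1-HIT  vc=[11]
4: 0x2c (blk 11, set 1) → VC-HIT  vc=[5]
5: 0x2c (blk 11, set 1) → L1-HIT  vc=[5]
6: 0x2c (blk 11, set 1) → L1-HIT  vc=[5]
7: 0x2e (blk 11, set 1) → L1-HIT  vc=[5]
8: 0x2f (blk 11, set 1) → L1-HIT  vc=[5]
9: 0xe (blk 3, set 1) → MISS  vc=[5, 11]
10: 0x16 (blk 5, set 1) → VC-HIT  vc=[3, 11]
11: 0xf (blk 3, set 1) → VC-HIT  vc=[5, 11]

MISSES = 3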